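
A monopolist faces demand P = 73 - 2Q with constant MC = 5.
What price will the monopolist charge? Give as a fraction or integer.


MR = 73 - 4Q
Set MR = MC: 73 - 4Q = 5
Q* = 17
Substitute into demand:
P* = 73 - 2*17 = 39

39


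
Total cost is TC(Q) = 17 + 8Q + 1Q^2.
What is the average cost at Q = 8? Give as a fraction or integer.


TC(8) = 17 + 8*8 + 1*8^2
TC(8) = 17 + 64 + 64 = 145
AC = TC/Q = 145/8 = 145/8

145/8


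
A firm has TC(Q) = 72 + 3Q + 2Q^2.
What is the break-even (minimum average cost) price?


AC(Q) = 72/Q + 3 + 2Q
To minimize: dAC/dQ = -72/Q^2 + 2 = 0
Q^2 = 72/2 = 36
Q* = 6
Min AC = 72/6 + 3 + 2*6
Min AC = 12 + 3 + 12 = 27

27


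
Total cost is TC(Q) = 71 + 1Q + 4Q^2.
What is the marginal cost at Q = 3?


MC = dTC/dQ = 1 + 2*4*Q
At Q = 3:
MC = 1 + 8*3
MC = 1 + 24 = 25

25


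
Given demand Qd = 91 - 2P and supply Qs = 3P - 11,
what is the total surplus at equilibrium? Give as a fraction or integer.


Find equilibrium: 91 - 2P = 3P - 11
91 + 11 = 5P
P* = 102/5 = 102/5
Q* = 3*102/5 - 11 = 251/5
Inverse demand: P = 91/2 - Q/2, so P_max = 91/2
Inverse supply: P = 11/3 + Q/3, so P_min = 11/3
CS = (1/2) * 251/5 * (91/2 - 102/5) = 63001/100
PS = (1/2) * 251/5 * (102/5 - 11/3) = 63001/150
TS = CS + PS = 63001/100 + 63001/150 = 63001/60

63001/60


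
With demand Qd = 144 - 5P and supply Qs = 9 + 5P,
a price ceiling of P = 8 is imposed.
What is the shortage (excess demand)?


At P = 8:
Qd = 144 - 5*8 = 104
Qs = 9 + 5*8 = 49
Shortage = Qd - Qs = 104 - 49 = 55

55


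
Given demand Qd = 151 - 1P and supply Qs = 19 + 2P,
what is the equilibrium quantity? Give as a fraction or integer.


First find equilibrium price:
151 - 1P = 19 + 2P
P* = 132/3 = 44
Then substitute into demand:
Q* = 151 - 1 * 44 = 107

107


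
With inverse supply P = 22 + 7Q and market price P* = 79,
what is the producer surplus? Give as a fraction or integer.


Minimum supply price (at Q=0): P_min = 22
Quantity supplied at P* = 79:
Q* = (79 - 22)/7 = 57/7
PS = (1/2) * Q* * (P* - P_min)
PS = (1/2) * 57/7 * (79 - 22)
PS = (1/2) * 57/7 * 57 = 3249/14

3249/14


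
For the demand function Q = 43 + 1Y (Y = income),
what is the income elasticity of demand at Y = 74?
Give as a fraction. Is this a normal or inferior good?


dQ/dY = 1
At Y = 74: Q = 43 + 1*74 = 117
Ey = (dQ/dY)(Y/Q) = 1 * 74 / 117 = 74/117
Since Ey > 0, this is a normal good.

74/117 (normal good)


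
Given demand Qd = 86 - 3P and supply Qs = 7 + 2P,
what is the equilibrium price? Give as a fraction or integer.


At equilibrium, Qd = Qs.
86 - 3P = 7 + 2P
86 - 7 = 3P + 2P
79 = 5P
P* = 79/5 = 79/5

79/5


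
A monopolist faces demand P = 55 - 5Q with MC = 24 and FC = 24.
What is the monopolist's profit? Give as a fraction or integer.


MR = MC: 55 - 10Q = 24
Q* = 31/10
P* = 55 - 5*31/10 = 79/2
Profit = (P* - MC)*Q* - FC
= (79/2 - 24)*31/10 - 24
= 31/2*31/10 - 24
= 961/20 - 24 = 481/20

481/20


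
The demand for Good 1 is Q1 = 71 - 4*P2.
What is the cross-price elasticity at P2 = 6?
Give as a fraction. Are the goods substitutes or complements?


dQ1/dP2 = -4
At P2 = 6: Q1 = 71 - 4*6 = 47
Exy = (dQ1/dP2)(P2/Q1) = -4 * 6 / 47 = -24/47
Since Exy < 0, the goods are complements.

-24/47 (complements)


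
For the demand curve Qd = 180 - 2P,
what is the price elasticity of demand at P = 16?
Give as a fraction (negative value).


dQ/dP = -2
At P = 16: Q = 180 - 2*16 = 148
E = (dQ/dP)(P/Q) = (-2)(16/148) = -8/37

-8/37


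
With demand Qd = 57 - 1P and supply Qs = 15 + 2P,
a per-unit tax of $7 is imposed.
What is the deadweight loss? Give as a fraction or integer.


Pre-tax equilibrium quantity: Q* = 43
Post-tax equilibrium quantity: Q_tax = 115/3
Reduction in quantity: Q* - Q_tax = 14/3
DWL = (1/2) * tax * (Q* - Q_tax)
DWL = (1/2) * 7 * 14/3 = 49/3

49/3


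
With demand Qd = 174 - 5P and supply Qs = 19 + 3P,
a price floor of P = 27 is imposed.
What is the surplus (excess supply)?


At P = 27:
Qd = 174 - 5*27 = 39
Qs = 19 + 3*27 = 100
Surplus = Qs - Qd = 100 - 39 = 61

61


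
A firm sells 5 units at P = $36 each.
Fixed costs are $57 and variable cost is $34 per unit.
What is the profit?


Total Revenue = P * Q = 36 * 5 = $180
Total Cost = FC + VC*Q = 57 + 34*5 = $227
Profit = TR - TC = 180 - 227 = $-47

$-47


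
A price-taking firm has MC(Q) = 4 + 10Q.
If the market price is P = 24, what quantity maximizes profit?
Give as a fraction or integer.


In perfect competition, profit is maximized where P = MC.
24 = 4 + 10Q
20 = 10Q
Q* = 20/10 = 2

2


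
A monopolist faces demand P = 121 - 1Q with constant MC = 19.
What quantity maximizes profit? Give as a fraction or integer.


TR = P*Q = (121 - 1Q)Q = 121Q - 1Q^2
MR = dTR/dQ = 121 - 2Q
Set MR = MC:
121 - 2Q = 19
102 = 2Q
Q* = 102/2 = 51

51


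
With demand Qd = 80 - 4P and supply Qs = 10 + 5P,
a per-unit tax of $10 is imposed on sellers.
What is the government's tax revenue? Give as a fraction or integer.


With tax on sellers, new supply: Qs' = 10 + 5(P - 10)
= 5P - 40
New equilibrium quantity:
Q_new = 80/3
Tax revenue = tax * Q_new = 10 * 80/3 = 800/3

800/3


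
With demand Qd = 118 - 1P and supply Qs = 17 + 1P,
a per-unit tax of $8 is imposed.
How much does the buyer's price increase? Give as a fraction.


With a per-unit tax, the buyer's price increase depends on relative slopes.
Supply slope: d = 1, Demand slope: b = 1
Buyer's price increase = d * tax / (b + d)
= 1 * 8 / (1 + 1)
= 8 / 2 = 4

4


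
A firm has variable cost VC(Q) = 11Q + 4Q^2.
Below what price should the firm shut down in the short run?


AVC(Q) = VC(Q)/Q = 11 + 4Q
AVC is increasing in Q, so minimum AVC is at Q -> 0+.
Min AVC = 11
The firm should shut down if P < 11.

11


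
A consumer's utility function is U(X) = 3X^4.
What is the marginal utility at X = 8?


MU = dU/dX = 3*4*X^(4-1)
MU = 12*X^3
At X = 8:
MU = 12 * 8^3
MU = 12 * 512 = 6144

6144


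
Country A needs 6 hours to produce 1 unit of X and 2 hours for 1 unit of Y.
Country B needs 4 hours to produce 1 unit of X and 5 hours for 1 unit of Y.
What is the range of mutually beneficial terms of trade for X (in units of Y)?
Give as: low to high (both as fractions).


Opportunity cost of X for Country A = hours_X / hours_Y = 6/2 = 3 units of Y
Opportunity cost of X for Country B = hours_X / hours_Y = 4/5 = 4/5 units of Y
Terms of trade must be between the two opportunity costs.
Range: 4/5 to 3

4/5 to 3


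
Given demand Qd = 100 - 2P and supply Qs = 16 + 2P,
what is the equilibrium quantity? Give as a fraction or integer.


First find equilibrium price:
100 - 2P = 16 + 2P
P* = 84/4 = 21
Then substitute into demand:
Q* = 100 - 2 * 21 = 58

58


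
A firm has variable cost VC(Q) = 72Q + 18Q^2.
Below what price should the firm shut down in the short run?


AVC(Q) = VC(Q)/Q = 72 + 18Q
AVC is increasing in Q, so minimum AVC is at Q -> 0+.
Min AVC = 72
The firm should shut down if P < 72.

72


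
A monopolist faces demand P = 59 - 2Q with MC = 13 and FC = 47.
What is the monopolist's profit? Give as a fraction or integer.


MR = MC: 59 - 4Q = 13
Q* = 23/2
P* = 59 - 2*23/2 = 36
Profit = (P* - MC)*Q* - FC
= (36 - 13)*23/2 - 47
= 23*23/2 - 47
= 529/2 - 47 = 435/2

435/2


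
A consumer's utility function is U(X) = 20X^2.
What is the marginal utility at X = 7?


MU = dU/dX = 20*2*X^(2-1)
MU = 40*X^1
At X = 7:
MU = 40 * 7^1
MU = 40 * 7 = 280

280


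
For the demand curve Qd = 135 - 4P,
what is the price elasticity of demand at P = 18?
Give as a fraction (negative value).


dQ/dP = -4
At P = 18: Q = 135 - 4*18 = 63
E = (dQ/dP)(P/Q) = (-4)(18/63) = -8/7

-8/7


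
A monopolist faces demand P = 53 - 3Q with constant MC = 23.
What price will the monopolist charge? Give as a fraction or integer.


MR = 53 - 6Q
Set MR = MC: 53 - 6Q = 23
Q* = 5
Substitute into demand:
P* = 53 - 3*5 = 38

38


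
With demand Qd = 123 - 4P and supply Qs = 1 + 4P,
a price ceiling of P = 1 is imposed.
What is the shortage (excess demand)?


At P = 1:
Qd = 123 - 4*1 = 119
Qs = 1 + 4*1 = 5
Shortage = Qd - Qs = 119 - 5 = 114

114


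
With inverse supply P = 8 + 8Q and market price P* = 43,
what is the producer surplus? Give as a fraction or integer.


Minimum supply price (at Q=0): P_min = 8
Quantity supplied at P* = 43:
Q* = (43 - 8)/8 = 35/8
PS = (1/2) * Q* * (P* - P_min)
PS = (1/2) * 35/8 * (43 - 8)
PS = (1/2) * 35/8 * 35 = 1225/16

1225/16


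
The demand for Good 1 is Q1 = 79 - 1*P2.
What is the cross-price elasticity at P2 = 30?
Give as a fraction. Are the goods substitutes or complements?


dQ1/dP2 = -1
At P2 = 30: Q1 = 79 - 1*30 = 49
Exy = (dQ1/dP2)(P2/Q1) = -1 * 30 / 49 = -30/49
Since Exy < 0, the goods are complements.

-30/49 (complements)


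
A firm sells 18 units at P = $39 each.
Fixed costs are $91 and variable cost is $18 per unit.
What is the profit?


Total Revenue = P * Q = 39 * 18 = $702
Total Cost = FC + VC*Q = 91 + 18*18 = $415
Profit = TR - TC = 702 - 415 = $287

$287


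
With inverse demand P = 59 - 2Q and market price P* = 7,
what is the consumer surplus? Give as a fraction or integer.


Maximum willingness to pay (at Q=0): P_max = 59
Quantity demanded at P* = 7:
Q* = (59 - 7)/2 = 26
CS = (1/2) * Q* * (P_max - P*)
CS = (1/2) * 26 * (59 - 7)
CS = (1/2) * 26 * 52 = 676

676


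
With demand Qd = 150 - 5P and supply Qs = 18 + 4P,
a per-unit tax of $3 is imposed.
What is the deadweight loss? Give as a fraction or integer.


Pre-tax equilibrium quantity: Q* = 230/3
Post-tax equilibrium quantity: Q_tax = 70
Reduction in quantity: Q* - Q_tax = 20/3
DWL = (1/2) * tax * (Q* - Q_tax)
DWL = (1/2) * 3 * 20/3 = 10

10


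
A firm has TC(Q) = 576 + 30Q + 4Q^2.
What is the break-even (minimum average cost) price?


AC(Q) = 576/Q + 30 + 4Q
To minimize: dAC/dQ = -576/Q^2 + 4 = 0
Q^2 = 576/4 = 144
Q* = 12
Min AC = 576/12 + 30 + 4*12
Min AC = 48 + 30 + 48 = 126

126


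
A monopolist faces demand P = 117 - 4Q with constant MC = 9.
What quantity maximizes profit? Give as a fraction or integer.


TR = P*Q = (117 - 4Q)Q = 117Q - 4Q^2
MR = dTR/dQ = 117 - 8Q
Set MR = MC:
117 - 8Q = 9
108 = 8Q
Q* = 108/8 = 27/2

27/2


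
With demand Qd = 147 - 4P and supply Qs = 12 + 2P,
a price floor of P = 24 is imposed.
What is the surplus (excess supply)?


At P = 24:
Qd = 147 - 4*24 = 51
Qs = 12 + 2*24 = 60
Surplus = Qs - Qd = 60 - 51 = 9

9


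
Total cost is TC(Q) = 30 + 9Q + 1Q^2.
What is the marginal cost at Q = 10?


MC = dTC/dQ = 9 + 2*1*Q
At Q = 10:
MC = 9 + 2*10
MC = 9 + 20 = 29

29


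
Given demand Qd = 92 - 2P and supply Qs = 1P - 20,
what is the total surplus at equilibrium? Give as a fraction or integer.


Find equilibrium: 92 - 2P = 1P - 20
92 + 20 = 3P
P* = 112/3 = 112/3
Q* = 1*112/3 - 20 = 52/3
Inverse demand: P = 46 - Q/2, so P_max = 46
Inverse supply: P = 20 + Q/1, so P_min = 20
CS = (1/2) * 52/3 * (46 - 112/3) = 676/9
PS = (1/2) * 52/3 * (112/3 - 20) = 1352/9
TS = CS + PS = 676/9 + 1352/9 = 676/3

676/3


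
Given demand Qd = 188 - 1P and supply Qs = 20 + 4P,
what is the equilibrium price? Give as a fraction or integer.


At equilibrium, Qd = Qs.
188 - 1P = 20 + 4P
188 - 20 = 1P + 4P
168 = 5P
P* = 168/5 = 168/5

168/5


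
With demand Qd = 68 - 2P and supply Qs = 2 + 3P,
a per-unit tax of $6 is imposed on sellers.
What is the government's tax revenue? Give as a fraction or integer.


With tax on sellers, new supply: Qs' = 2 + 3(P - 6)
= 3P - 16
New equilibrium quantity:
Q_new = 172/5
Tax revenue = tax * Q_new = 6 * 172/5 = 1032/5

1032/5


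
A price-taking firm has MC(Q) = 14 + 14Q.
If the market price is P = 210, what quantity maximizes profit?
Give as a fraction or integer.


In perfect competition, profit is maximized where P = MC.
210 = 14 + 14Q
196 = 14Q
Q* = 196/14 = 14

14


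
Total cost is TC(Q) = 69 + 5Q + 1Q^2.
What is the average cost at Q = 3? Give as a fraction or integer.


TC(3) = 69 + 5*3 + 1*3^2
TC(3) = 69 + 15 + 9 = 93
AC = TC/Q = 93/3 = 31

31


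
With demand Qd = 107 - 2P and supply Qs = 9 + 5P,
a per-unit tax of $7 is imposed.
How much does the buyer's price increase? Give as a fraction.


With a per-unit tax, the buyer's price increase depends on relative slopes.
Supply slope: d = 5, Demand slope: b = 2
Buyer's price increase = d * tax / (b + d)
= 5 * 7 / (2 + 5)
= 35 / 7 = 5

5


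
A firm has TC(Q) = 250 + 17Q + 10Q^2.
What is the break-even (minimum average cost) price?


AC(Q) = 250/Q + 17 + 10Q
To minimize: dAC/dQ = -250/Q^2 + 10 = 0
Q^2 = 250/10 = 25
Q* = 5
Min AC = 250/5 + 17 + 10*5
Min AC = 50 + 17 + 50 = 117

117


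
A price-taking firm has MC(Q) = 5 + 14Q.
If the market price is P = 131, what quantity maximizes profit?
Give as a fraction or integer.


In perfect competition, profit is maximized where P = MC.
131 = 5 + 14Q
126 = 14Q
Q* = 126/14 = 9

9


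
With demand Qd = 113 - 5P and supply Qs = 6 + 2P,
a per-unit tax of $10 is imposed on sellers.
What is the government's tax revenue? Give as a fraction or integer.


With tax on sellers, new supply: Qs' = 6 + 2(P - 10)
= 2P - 14
New equilibrium quantity:
Q_new = 156/7
Tax revenue = tax * Q_new = 10 * 156/7 = 1560/7

1560/7


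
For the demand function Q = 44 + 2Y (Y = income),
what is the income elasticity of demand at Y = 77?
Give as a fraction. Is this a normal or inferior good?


dQ/dY = 2
At Y = 77: Q = 44 + 2*77 = 198
Ey = (dQ/dY)(Y/Q) = 2 * 77 / 198 = 7/9
Since Ey > 0, this is a normal good.

7/9 (normal good)


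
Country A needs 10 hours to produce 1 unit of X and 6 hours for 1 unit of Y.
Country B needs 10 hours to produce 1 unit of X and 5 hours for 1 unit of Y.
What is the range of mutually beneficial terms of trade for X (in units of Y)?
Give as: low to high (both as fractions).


Opportunity cost of X for Country A = hours_X / hours_Y = 10/6 = 5/3 units of Y
Opportunity cost of X for Country B = hours_X / hours_Y = 10/5 = 2 units of Y
Terms of trade must be between the two opportunity costs.
Range: 5/3 to 2

5/3 to 2


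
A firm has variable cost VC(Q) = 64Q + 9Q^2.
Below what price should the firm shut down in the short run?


AVC(Q) = VC(Q)/Q = 64 + 9Q
AVC is increasing in Q, so minimum AVC is at Q -> 0+.
Min AVC = 64
The firm should shut down if P < 64.

64


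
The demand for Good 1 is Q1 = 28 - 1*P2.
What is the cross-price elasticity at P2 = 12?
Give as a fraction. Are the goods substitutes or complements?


dQ1/dP2 = -1
At P2 = 12: Q1 = 28 - 1*12 = 16
Exy = (dQ1/dP2)(P2/Q1) = -1 * 12 / 16 = -3/4
Since Exy < 0, the goods are complements.

-3/4 (complements)


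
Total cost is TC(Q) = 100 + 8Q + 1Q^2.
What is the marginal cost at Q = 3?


MC = dTC/dQ = 8 + 2*1*Q
At Q = 3:
MC = 8 + 2*3
MC = 8 + 6 = 14

14


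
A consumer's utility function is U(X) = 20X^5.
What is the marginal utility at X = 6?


MU = dU/dX = 20*5*X^(5-1)
MU = 100*X^4
At X = 6:
MU = 100 * 6^4
MU = 100 * 1296 = 129600

129600


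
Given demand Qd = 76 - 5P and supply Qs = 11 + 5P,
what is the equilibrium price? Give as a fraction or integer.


At equilibrium, Qd = Qs.
76 - 5P = 11 + 5P
76 - 11 = 5P + 5P
65 = 10P
P* = 65/10 = 13/2

13/2


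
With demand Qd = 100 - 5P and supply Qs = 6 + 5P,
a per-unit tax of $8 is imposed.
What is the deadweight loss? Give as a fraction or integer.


Pre-tax equilibrium quantity: Q* = 53
Post-tax equilibrium quantity: Q_tax = 33
Reduction in quantity: Q* - Q_tax = 20
DWL = (1/2) * tax * (Q* - Q_tax)
DWL = (1/2) * 8 * 20 = 80

80


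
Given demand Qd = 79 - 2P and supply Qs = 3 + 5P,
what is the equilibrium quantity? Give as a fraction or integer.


First find equilibrium price:
79 - 2P = 3 + 5P
P* = 76/7 = 76/7
Then substitute into demand:
Q* = 79 - 2 * 76/7 = 401/7

401/7


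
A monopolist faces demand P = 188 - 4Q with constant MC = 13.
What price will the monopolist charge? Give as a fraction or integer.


MR = 188 - 8Q
Set MR = MC: 188 - 8Q = 13
Q* = 175/8
Substitute into demand:
P* = 188 - 4*175/8 = 201/2

201/2


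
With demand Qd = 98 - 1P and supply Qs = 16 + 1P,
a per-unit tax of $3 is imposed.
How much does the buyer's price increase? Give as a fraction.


With a per-unit tax, the buyer's price increase depends on relative slopes.
Supply slope: d = 1, Demand slope: b = 1
Buyer's price increase = d * tax / (b + d)
= 1 * 3 / (1 + 1)
= 3 / 2 = 3/2

3/2


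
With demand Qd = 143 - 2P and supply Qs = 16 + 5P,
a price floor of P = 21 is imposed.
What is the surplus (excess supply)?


At P = 21:
Qd = 143 - 2*21 = 101
Qs = 16 + 5*21 = 121
Surplus = Qs - Qd = 121 - 101 = 20

20


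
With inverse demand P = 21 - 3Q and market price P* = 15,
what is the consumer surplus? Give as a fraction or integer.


Maximum willingness to pay (at Q=0): P_max = 21
Quantity demanded at P* = 15:
Q* = (21 - 15)/3 = 2
CS = (1/2) * Q* * (P_max - P*)
CS = (1/2) * 2 * (21 - 15)
CS = (1/2) * 2 * 6 = 6

6


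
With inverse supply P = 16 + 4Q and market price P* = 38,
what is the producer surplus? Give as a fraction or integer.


Minimum supply price (at Q=0): P_min = 16
Quantity supplied at P* = 38:
Q* = (38 - 16)/4 = 11/2
PS = (1/2) * Q* * (P* - P_min)
PS = (1/2) * 11/2 * (38 - 16)
PS = (1/2) * 11/2 * 22 = 121/2

121/2


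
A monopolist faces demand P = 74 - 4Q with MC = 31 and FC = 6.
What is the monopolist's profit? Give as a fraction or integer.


MR = MC: 74 - 8Q = 31
Q* = 43/8
P* = 74 - 4*43/8 = 105/2
Profit = (P* - MC)*Q* - FC
= (105/2 - 31)*43/8 - 6
= 43/2*43/8 - 6
= 1849/16 - 6 = 1753/16

1753/16


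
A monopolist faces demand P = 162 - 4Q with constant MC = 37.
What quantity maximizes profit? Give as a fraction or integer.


TR = P*Q = (162 - 4Q)Q = 162Q - 4Q^2
MR = dTR/dQ = 162 - 8Q
Set MR = MC:
162 - 8Q = 37
125 = 8Q
Q* = 125/8 = 125/8

125/8


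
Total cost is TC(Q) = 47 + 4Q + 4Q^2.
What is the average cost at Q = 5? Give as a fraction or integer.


TC(5) = 47 + 4*5 + 4*5^2
TC(5) = 47 + 20 + 100 = 167
AC = TC/Q = 167/5 = 167/5

167/5


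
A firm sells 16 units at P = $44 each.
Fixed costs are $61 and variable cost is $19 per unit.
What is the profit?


Total Revenue = P * Q = 44 * 16 = $704
Total Cost = FC + VC*Q = 61 + 19*16 = $365
Profit = TR - TC = 704 - 365 = $339

$339


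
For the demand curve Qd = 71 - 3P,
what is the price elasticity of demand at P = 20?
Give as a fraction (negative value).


dQ/dP = -3
At P = 20: Q = 71 - 3*20 = 11
E = (dQ/dP)(P/Q) = (-3)(20/11) = -60/11

-60/11


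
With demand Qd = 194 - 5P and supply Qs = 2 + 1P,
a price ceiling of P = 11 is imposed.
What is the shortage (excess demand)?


At P = 11:
Qd = 194 - 5*11 = 139
Qs = 2 + 1*11 = 13
Shortage = Qd - Qs = 139 - 13 = 126

126


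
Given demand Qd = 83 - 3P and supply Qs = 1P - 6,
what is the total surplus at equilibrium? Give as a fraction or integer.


Find equilibrium: 83 - 3P = 1P - 6
83 + 6 = 4P
P* = 89/4 = 89/4
Q* = 1*89/4 - 6 = 65/4
Inverse demand: P = 83/3 - Q/3, so P_max = 83/3
Inverse supply: P = 6 + Q/1, so P_min = 6
CS = (1/2) * 65/4 * (83/3 - 89/4) = 4225/96
PS = (1/2) * 65/4 * (89/4 - 6) = 4225/32
TS = CS + PS = 4225/96 + 4225/32 = 4225/24

4225/24


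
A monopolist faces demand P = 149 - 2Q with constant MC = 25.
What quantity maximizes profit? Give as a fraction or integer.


TR = P*Q = (149 - 2Q)Q = 149Q - 2Q^2
MR = dTR/dQ = 149 - 4Q
Set MR = MC:
149 - 4Q = 25
124 = 4Q
Q* = 124/4 = 31

31


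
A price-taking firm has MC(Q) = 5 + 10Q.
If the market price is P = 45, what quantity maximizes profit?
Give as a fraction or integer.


In perfect competition, profit is maximized where P = MC.
45 = 5 + 10Q
40 = 10Q
Q* = 40/10 = 4

4


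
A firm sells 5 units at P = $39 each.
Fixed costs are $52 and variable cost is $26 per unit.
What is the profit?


Total Revenue = P * Q = 39 * 5 = $195
Total Cost = FC + VC*Q = 52 + 26*5 = $182
Profit = TR - TC = 195 - 182 = $13

$13


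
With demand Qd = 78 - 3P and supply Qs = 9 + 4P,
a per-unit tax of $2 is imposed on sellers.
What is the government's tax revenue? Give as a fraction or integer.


With tax on sellers, new supply: Qs' = 9 + 4(P - 2)
= 1 + 4P
New equilibrium quantity:
Q_new = 45
Tax revenue = tax * Q_new = 2 * 45 = 90

90


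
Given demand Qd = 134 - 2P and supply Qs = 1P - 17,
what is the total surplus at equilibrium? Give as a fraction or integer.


Find equilibrium: 134 - 2P = 1P - 17
134 + 17 = 3P
P* = 151/3 = 151/3
Q* = 1*151/3 - 17 = 100/3
Inverse demand: P = 67 - Q/2, so P_max = 67
Inverse supply: P = 17 + Q/1, so P_min = 17
CS = (1/2) * 100/3 * (67 - 151/3) = 2500/9
PS = (1/2) * 100/3 * (151/3 - 17) = 5000/9
TS = CS + PS = 2500/9 + 5000/9 = 2500/3

2500/3


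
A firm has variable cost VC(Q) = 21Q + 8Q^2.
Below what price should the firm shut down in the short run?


AVC(Q) = VC(Q)/Q = 21 + 8Q
AVC is increasing in Q, so minimum AVC is at Q -> 0+.
Min AVC = 21
The firm should shut down if P < 21.

21


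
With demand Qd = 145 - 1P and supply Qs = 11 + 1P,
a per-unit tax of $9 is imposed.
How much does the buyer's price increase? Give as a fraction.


With a per-unit tax, the buyer's price increase depends on relative slopes.
Supply slope: d = 1, Demand slope: b = 1
Buyer's price increase = d * tax / (b + d)
= 1 * 9 / (1 + 1)
= 9 / 2 = 9/2

9/2


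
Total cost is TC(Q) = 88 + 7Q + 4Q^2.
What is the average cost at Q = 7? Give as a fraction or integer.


TC(7) = 88 + 7*7 + 4*7^2
TC(7) = 88 + 49 + 196 = 333
AC = TC/Q = 333/7 = 333/7

333/7


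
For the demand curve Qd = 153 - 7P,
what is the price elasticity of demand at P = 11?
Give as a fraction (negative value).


dQ/dP = -7
At P = 11: Q = 153 - 7*11 = 76
E = (dQ/dP)(P/Q) = (-7)(11/76) = -77/76

-77/76


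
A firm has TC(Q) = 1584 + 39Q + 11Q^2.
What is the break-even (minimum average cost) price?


AC(Q) = 1584/Q + 39 + 11Q
To minimize: dAC/dQ = -1584/Q^2 + 11 = 0
Q^2 = 1584/11 = 144
Q* = 12
Min AC = 1584/12 + 39 + 11*12
Min AC = 132 + 39 + 132 = 303

303


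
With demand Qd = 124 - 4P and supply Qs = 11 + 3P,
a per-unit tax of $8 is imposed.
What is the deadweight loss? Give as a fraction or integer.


Pre-tax equilibrium quantity: Q* = 416/7
Post-tax equilibrium quantity: Q_tax = 320/7
Reduction in quantity: Q* - Q_tax = 96/7
DWL = (1/2) * tax * (Q* - Q_tax)
DWL = (1/2) * 8 * 96/7 = 384/7

384/7


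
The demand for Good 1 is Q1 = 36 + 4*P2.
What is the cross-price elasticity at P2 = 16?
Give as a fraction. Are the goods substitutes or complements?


dQ1/dP2 = 4
At P2 = 16: Q1 = 36 + 4*16 = 100
Exy = (dQ1/dP2)(P2/Q1) = 4 * 16 / 100 = 16/25
Since Exy > 0, the goods are substitutes.

16/25 (substitutes)


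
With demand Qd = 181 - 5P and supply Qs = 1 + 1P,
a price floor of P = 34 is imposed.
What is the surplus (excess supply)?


At P = 34:
Qd = 181 - 5*34 = 11
Qs = 1 + 1*34 = 35
Surplus = Qs - Qd = 35 - 11 = 24

24


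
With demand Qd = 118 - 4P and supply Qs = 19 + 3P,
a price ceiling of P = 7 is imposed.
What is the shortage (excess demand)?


At P = 7:
Qd = 118 - 4*7 = 90
Qs = 19 + 3*7 = 40
Shortage = Qd - Qs = 90 - 40 = 50

50


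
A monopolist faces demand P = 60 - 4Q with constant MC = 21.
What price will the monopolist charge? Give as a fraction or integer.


MR = 60 - 8Q
Set MR = MC: 60 - 8Q = 21
Q* = 39/8
Substitute into demand:
P* = 60 - 4*39/8 = 81/2

81/2


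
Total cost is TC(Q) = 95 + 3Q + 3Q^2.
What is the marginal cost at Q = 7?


MC = dTC/dQ = 3 + 2*3*Q
At Q = 7:
MC = 3 + 6*7
MC = 3 + 42 = 45

45


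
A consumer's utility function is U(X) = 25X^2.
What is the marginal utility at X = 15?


MU = dU/dX = 25*2*X^(2-1)
MU = 50*X^1
At X = 15:
MU = 50 * 15^1
MU = 50 * 15 = 750

750


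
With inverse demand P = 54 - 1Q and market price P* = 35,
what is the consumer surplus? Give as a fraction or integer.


Maximum willingness to pay (at Q=0): P_max = 54
Quantity demanded at P* = 35:
Q* = (54 - 35)/1 = 19
CS = (1/2) * Q* * (P_max - P*)
CS = (1/2) * 19 * (54 - 35)
CS = (1/2) * 19 * 19 = 361/2

361/2


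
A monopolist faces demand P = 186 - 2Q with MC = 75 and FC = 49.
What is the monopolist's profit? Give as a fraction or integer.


MR = MC: 186 - 4Q = 75
Q* = 111/4
P* = 186 - 2*111/4 = 261/2
Profit = (P* - MC)*Q* - FC
= (261/2 - 75)*111/4 - 49
= 111/2*111/4 - 49
= 12321/8 - 49 = 11929/8

11929/8


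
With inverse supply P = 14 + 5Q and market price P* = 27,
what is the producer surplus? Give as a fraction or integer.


Minimum supply price (at Q=0): P_min = 14
Quantity supplied at P* = 27:
Q* = (27 - 14)/5 = 13/5
PS = (1/2) * Q* * (P* - P_min)
PS = (1/2) * 13/5 * (27 - 14)
PS = (1/2) * 13/5 * 13 = 169/10

169/10


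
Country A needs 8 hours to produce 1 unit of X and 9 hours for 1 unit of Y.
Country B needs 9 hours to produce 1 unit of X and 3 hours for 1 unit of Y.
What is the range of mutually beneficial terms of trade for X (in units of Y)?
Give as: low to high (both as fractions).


Opportunity cost of X for Country A = hours_X / hours_Y = 8/9 = 8/9 units of Y
Opportunity cost of X for Country B = hours_X / hours_Y = 9/3 = 3 units of Y
Terms of trade must be between the two opportunity costs.
Range: 8/9 to 3

8/9 to 3


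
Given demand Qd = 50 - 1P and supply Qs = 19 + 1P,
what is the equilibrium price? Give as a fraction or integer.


At equilibrium, Qd = Qs.
50 - 1P = 19 + 1P
50 - 19 = 1P + 1P
31 = 2P
P* = 31/2 = 31/2

31/2


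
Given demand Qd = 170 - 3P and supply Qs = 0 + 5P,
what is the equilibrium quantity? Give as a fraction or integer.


First find equilibrium price:
170 - 3P = 0 + 5P
P* = 170/8 = 85/4
Then substitute into demand:
Q* = 170 - 3 * 85/4 = 425/4

425/4


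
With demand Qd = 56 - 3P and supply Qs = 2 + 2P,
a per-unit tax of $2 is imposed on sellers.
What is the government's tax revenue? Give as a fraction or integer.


With tax on sellers, new supply: Qs' = 2 + 2(P - 2)
= 2P - 2
New equilibrium quantity:
Q_new = 106/5
Tax revenue = tax * Q_new = 2 * 106/5 = 212/5

212/5


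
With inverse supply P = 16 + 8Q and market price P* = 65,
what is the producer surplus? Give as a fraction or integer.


Minimum supply price (at Q=0): P_min = 16
Quantity supplied at P* = 65:
Q* = (65 - 16)/8 = 49/8
PS = (1/2) * Q* * (P* - P_min)
PS = (1/2) * 49/8 * (65 - 16)
PS = (1/2) * 49/8 * 49 = 2401/16

2401/16


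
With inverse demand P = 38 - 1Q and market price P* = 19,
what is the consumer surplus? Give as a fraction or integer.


Maximum willingness to pay (at Q=0): P_max = 38
Quantity demanded at P* = 19:
Q* = (38 - 19)/1 = 19
CS = (1/2) * Q* * (P_max - P*)
CS = (1/2) * 19 * (38 - 19)
CS = (1/2) * 19 * 19 = 361/2

361/2


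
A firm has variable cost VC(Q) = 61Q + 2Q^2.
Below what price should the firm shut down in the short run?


AVC(Q) = VC(Q)/Q = 61 + 2Q
AVC is increasing in Q, so minimum AVC is at Q -> 0+.
Min AVC = 61
The firm should shut down if P < 61.

61


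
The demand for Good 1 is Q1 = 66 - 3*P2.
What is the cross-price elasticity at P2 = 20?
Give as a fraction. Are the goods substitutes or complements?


dQ1/dP2 = -3
At P2 = 20: Q1 = 66 - 3*20 = 6
Exy = (dQ1/dP2)(P2/Q1) = -3 * 20 / 6 = -10
Since Exy < 0, the goods are complements.

-10 (complements)


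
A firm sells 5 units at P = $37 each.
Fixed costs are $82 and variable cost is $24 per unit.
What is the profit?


Total Revenue = P * Q = 37 * 5 = $185
Total Cost = FC + VC*Q = 82 + 24*5 = $202
Profit = TR - TC = 185 - 202 = $-17

$-17


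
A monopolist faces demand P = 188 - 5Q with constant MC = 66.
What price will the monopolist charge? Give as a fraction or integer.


MR = 188 - 10Q
Set MR = MC: 188 - 10Q = 66
Q* = 61/5
Substitute into demand:
P* = 188 - 5*61/5 = 127

127


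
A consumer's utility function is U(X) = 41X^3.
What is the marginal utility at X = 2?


MU = dU/dX = 41*3*X^(3-1)
MU = 123*X^2
At X = 2:
MU = 123 * 2^2
MU = 123 * 4 = 492

492


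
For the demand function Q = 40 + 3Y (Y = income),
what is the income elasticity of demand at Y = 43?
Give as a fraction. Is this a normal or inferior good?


dQ/dY = 3
At Y = 43: Q = 40 + 3*43 = 169
Ey = (dQ/dY)(Y/Q) = 3 * 43 / 169 = 129/169
Since Ey > 0, this is a normal good.

129/169 (normal good)


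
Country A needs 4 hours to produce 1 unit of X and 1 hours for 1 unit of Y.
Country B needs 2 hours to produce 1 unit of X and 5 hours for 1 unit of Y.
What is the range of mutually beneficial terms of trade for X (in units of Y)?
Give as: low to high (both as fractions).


Opportunity cost of X for Country A = hours_X / hours_Y = 4/1 = 4 units of Y
Opportunity cost of X for Country B = hours_X / hours_Y = 2/5 = 2/5 units of Y
Terms of trade must be between the two opportunity costs.
Range: 2/5 to 4

2/5 to 4


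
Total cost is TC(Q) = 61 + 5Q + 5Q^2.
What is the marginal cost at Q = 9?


MC = dTC/dQ = 5 + 2*5*Q
At Q = 9:
MC = 5 + 10*9
MC = 5 + 90 = 95

95


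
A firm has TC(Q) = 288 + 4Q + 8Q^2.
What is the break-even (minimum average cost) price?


AC(Q) = 288/Q + 4 + 8Q
To minimize: dAC/dQ = -288/Q^2 + 8 = 0
Q^2 = 288/8 = 36
Q* = 6
Min AC = 288/6 + 4 + 8*6
Min AC = 48 + 4 + 48 = 100

100


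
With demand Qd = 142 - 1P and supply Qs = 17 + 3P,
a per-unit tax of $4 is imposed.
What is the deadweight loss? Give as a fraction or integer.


Pre-tax equilibrium quantity: Q* = 443/4
Post-tax equilibrium quantity: Q_tax = 431/4
Reduction in quantity: Q* - Q_tax = 3
DWL = (1/2) * tax * (Q* - Q_tax)
DWL = (1/2) * 4 * 3 = 6

6


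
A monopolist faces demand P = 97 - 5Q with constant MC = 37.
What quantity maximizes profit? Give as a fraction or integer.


TR = P*Q = (97 - 5Q)Q = 97Q - 5Q^2
MR = dTR/dQ = 97 - 10Q
Set MR = MC:
97 - 10Q = 37
60 = 10Q
Q* = 60/10 = 6

6


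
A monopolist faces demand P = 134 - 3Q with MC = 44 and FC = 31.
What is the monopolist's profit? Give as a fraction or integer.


MR = MC: 134 - 6Q = 44
Q* = 15
P* = 134 - 3*15 = 89
Profit = (P* - MC)*Q* - FC
= (89 - 44)*15 - 31
= 45*15 - 31
= 675 - 31 = 644

644


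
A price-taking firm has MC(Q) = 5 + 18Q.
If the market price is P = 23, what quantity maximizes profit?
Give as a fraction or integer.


In perfect competition, profit is maximized where P = MC.
23 = 5 + 18Q
18 = 18Q
Q* = 18/18 = 1

1


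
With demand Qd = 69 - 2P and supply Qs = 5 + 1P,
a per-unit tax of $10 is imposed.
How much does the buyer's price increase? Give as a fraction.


With a per-unit tax, the buyer's price increase depends on relative slopes.
Supply slope: d = 1, Demand slope: b = 2
Buyer's price increase = d * tax / (b + d)
= 1 * 10 / (2 + 1)
= 10 / 3 = 10/3

10/3


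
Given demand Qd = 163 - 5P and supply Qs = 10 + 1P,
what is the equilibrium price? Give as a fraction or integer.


At equilibrium, Qd = Qs.
163 - 5P = 10 + 1P
163 - 10 = 5P + 1P
153 = 6P
P* = 153/6 = 51/2

51/2


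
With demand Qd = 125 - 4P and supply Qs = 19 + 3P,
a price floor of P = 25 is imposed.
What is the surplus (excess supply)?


At P = 25:
Qd = 125 - 4*25 = 25
Qs = 19 + 3*25 = 94
Surplus = Qs - Qd = 94 - 25 = 69

69


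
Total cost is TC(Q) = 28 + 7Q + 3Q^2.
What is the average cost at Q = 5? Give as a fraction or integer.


TC(5) = 28 + 7*5 + 3*5^2
TC(5) = 28 + 35 + 75 = 138
AC = TC/Q = 138/5 = 138/5

138/5


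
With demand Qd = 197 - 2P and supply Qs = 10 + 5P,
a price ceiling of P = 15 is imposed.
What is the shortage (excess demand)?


At P = 15:
Qd = 197 - 2*15 = 167
Qs = 10 + 5*15 = 85
Shortage = Qd - Qs = 167 - 85 = 82

82


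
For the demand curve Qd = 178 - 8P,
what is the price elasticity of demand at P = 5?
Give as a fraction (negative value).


dQ/dP = -8
At P = 5: Q = 178 - 8*5 = 138
E = (dQ/dP)(P/Q) = (-8)(5/138) = -20/69

-20/69


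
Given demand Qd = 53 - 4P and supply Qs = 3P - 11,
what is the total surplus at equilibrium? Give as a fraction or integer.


Find equilibrium: 53 - 4P = 3P - 11
53 + 11 = 7P
P* = 64/7 = 64/7
Q* = 3*64/7 - 11 = 115/7
Inverse demand: P = 53/4 - Q/4, so P_max = 53/4
Inverse supply: P = 11/3 + Q/3, so P_min = 11/3
CS = (1/2) * 115/7 * (53/4 - 64/7) = 13225/392
PS = (1/2) * 115/7 * (64/7 - 11/3) = 13225/294
TS = CS + PS = 13225/392 + 13225/294 = 13225/168

13225/168


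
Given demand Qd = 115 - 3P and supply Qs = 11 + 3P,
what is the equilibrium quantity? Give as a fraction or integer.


First find equilibrium price:
115 - 3P = 11 + 3P
P* = 104/6 = 52/3
Then substitute into demand:
Q* = 115 - 3 * 52/3 = 63

63


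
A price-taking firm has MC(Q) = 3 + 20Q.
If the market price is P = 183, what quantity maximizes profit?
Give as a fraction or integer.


In perfect competition, profit is maximized where P = MC.
183 = 3 + 20Q
180 = 20Q
Q* = 180/20 = 9

9


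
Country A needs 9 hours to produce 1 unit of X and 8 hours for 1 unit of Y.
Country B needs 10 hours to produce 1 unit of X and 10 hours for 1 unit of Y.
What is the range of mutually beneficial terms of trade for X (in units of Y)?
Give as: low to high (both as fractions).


Opportunity cost of X for Country A = hours_X / hours_Y = 9/8 = 9/8 units of Y
Opportunity cost of X for Country B = hours_X / hours_Y = 10/10 = 1 units of Y
Terms of trade must be between the two opportunity costs.
Range: 1 to 9/8

1 to 9/8


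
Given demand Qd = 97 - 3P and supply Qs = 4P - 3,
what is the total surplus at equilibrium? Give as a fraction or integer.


Find equilibrium: 97 - 3P = 4P - 3
97 + 3 = 7P
P* = 100/7 = 100/7
Q* = 4*100/7 - 3 = 379/7
Inverse demand: P = 97/3 - Q/3, so P_max = 97/3
Inverse supply: P = 3/4 + Q/4, so P_min = 3/4
CS = (1/2) * 379/7 * (97/3 - 100/7) = 143641/294
PS = (1/2) * 379/7 * (100/7 - 3/4) = 143641/392
TS = CS + PS = 143641/294 + 143641/392 = 143641/168

143641/168


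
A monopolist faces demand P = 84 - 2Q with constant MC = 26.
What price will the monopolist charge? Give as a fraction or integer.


MR = 84 - 4Q
Set MR = MC: 84 - 4Q = 26
Q* = 29/2
Substitute into demand:
P* = 84 - 2*29/2 = 55

55


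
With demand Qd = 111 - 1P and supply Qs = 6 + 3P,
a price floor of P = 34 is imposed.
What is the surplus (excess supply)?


At P = 34:
Qd = 111 - 1*34 = 77
Qs = 6 + 3*34 = 108
Surplus = Qs - Qd = 108 - 77 = 31

31


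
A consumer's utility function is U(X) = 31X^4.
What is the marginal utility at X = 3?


MU = dU/dX = 31*4*X^(4-1)
MU = 124*X^3
At X = 3:
MU = 124 * 3^3
MU = 124 * 27 = 3348

3348


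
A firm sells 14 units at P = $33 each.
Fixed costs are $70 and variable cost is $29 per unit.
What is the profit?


Total Revenue = P * Q = 33 * 14 = $462
Total Cost = FC + VC*Q = 70 + 29*14 = $476
Profit = TR - TC = 462 - 476 = $-14

$-14


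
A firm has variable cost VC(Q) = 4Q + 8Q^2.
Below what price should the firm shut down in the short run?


AVC(Q) = VC(Q)/Q = 4 + 8Q
AVC is increasing in Q, so minimum AVC is at Q -> 0+.
Min AVC = 4
The firm should shut down if P < 4.

4


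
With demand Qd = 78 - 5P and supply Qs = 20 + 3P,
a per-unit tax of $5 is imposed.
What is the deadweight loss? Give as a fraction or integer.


Pre-tax equilibrium quantity: Q* = 167/4
Post-tax equilibrium quantity: Q_tax = 259/8
Reduction in quantity: Q* - Q_tax = 75/8
DWL = (1/2) * tax * (Q* - Q_tax)
DWL = (1/2) * 5 * 75/8 = 375/16

375/16


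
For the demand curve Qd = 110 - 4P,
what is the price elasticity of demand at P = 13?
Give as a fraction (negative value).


dQ/dP = -4
At P = 13: Q = 110 - 4*13 = 58
E = (dQ/dP)(P/Q) = (-4)(13/58) = -26/29

-26/29


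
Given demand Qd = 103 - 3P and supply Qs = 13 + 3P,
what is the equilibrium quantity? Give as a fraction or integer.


First find equilibrium price:
103 - 3P = 13 + 3P
P* = 90/6 = 15
Then substitute into demand:
Q* = 103 - 3 * 15 = 58

58


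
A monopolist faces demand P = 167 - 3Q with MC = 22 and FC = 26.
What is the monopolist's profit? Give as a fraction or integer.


MR = MC: 167 - 6Q = 22
Q* = 145/6
P* = 167 - 3*145/6 = 189/2
Profit = (P* - MC)*Q* - FC
= (189/2 - 22)*145/6 - 26
= 145/2*145/6 - 26
= 21025/12 - 26 = 20713/12

20713/12


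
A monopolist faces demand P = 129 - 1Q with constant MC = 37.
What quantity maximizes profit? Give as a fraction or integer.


TR = P*Q = (129 - 1Q)Q = 129Q - 1Q^2
MR = dTR/dQ = 129 - 2Q
Set MR = MC:
129 - 2Q = 37
92 = 2Q
Q* = 92/2 = 46

46


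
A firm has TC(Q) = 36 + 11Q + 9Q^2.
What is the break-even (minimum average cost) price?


AC(Q) = 36/Q + 11 + 9Q
To minimize: dAC/dQ = -36/Q^2 + 9 = 0
Q^2 = 36/9 = 4
Q* = 2
Min AC = 36/2 + 11 + 9*2
Min AC = 18 + 11 + 18 = 47

47


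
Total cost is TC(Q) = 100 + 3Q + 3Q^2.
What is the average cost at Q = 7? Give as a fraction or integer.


TC(7) = 100 + 3*7 + 3*7^2
TC(7) = 100 + 21 + 147 = 268
AC = TC/Q = 268/7 = 268/7

268/7


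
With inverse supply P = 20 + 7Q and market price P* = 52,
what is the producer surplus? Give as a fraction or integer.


Minimum supply price (at Q=0): P_min = 20
Quantity supplied at P* = 52:
Q* = (52 - 20)/7 = 32/7
PS = (1/2) * Q* * (P* - P_min)
PS = (1/2) * 32/7 * (52 - 20)
PS = (1/2) * 32/7 * 32 = 512/7

512/7


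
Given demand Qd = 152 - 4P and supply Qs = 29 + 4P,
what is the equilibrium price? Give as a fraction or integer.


At equilibrium, Qd = Qs.
152 - 4P = 29 + 4P
152 - 29 = 4P + 4P
123 = 8P
P* = 123/8 = 123/8

123/8


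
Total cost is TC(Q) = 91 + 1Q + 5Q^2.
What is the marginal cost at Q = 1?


MC = dTC/dQ = 1 + 2*5*Q
At Q = 1:
MC = 1 + 10*1
MC = 1 + 10 = 11

11


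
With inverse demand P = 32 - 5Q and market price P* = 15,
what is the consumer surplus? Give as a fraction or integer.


Maximum willingness to pay (at Q=0): P_max = 32
Quantity demanded at P* = 15:
Q* = (32 - 15)/5 = 17/5
CS = (1/2) * Q* * (P_max - P*)
CS = (1/2) * 17/5 * (32 - 15)
CS = (1/2) * 17/5 * 17 = 289/10

289/10


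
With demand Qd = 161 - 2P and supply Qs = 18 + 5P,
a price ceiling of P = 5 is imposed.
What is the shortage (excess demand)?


At P = 5:
Qd = 161 - 2*5 = 151
Qs = 18 + 5*5 = 43
Shortage = Qd - Qs = 151 - 43 = 108

108


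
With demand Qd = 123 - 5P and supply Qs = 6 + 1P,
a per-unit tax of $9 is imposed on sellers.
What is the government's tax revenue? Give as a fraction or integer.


With tax on sellers, new supply: Qs' = 6 + 1(P - 9)
= 1P - 3
New equilibrium quantity:
Q_new = 18
Tax revenue = tax * Q_new = 9 * 18 = 162

162


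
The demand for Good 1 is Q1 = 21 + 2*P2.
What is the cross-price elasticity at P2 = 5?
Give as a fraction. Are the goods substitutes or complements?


dQ1/dP2 = 2
At P2 = 5: Q1 = 21 + 2*5 = 31
Exy = (dQ1/dP2)(P2/Q1) = 2 * 5 / 31 = 10/31
Since Exy > 0, the goods are substitutes.

10/31 (substitutes)


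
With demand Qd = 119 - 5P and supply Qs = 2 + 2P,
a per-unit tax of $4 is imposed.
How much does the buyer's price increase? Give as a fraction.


With a per-unit tax, the buyer's price increase depends on relative slopes.
Supply slope: d = 2, Demand slope: b = 5
Buyer's price increase = d * tax / (b + d)
= 2 * 4 / (5 + 2)
= 8 / 7 = 8/7

8/7


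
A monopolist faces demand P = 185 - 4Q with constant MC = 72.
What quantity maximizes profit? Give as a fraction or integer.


TR = P*Q = (185 - 4Q)Q = 185Q - 4Q^2
MR = dTR/dQ = 185 - 8Q
Set MR = MC:
185 - 8Q = 72
113 = 8Q
Q* = 113/8 = 113/8

113/8


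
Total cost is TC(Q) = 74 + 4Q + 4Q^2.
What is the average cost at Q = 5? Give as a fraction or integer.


TC(5) = 74 + 4*5 + 4*5^2
TC(5) = 74 + 20 + 100 = 194
AC = TC/Q = 194/5 = 194/5

194/5


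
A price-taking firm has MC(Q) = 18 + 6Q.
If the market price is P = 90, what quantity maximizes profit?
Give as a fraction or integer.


In perfect competition, profit is maximized where P = MC.
90 = 18 + 6Q
72 = 6Q
Q* = 72/6 = 12

12


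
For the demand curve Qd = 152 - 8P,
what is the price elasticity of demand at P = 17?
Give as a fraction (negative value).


dQ/dP = -8
At P = 17: Q = 152 - 8*17 = 16
E = (dQ/dP)(P/Q) = (-8)(17/16) = -17/2

-17/2


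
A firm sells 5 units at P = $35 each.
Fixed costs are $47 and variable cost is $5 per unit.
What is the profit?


Total Revenue = P * Q = 35 * 5 = $175
Total Cost = FC + VC*Q = 47 + 5*5 = $72
Profit = TR - TC = 175 - 72 = $103

$103
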